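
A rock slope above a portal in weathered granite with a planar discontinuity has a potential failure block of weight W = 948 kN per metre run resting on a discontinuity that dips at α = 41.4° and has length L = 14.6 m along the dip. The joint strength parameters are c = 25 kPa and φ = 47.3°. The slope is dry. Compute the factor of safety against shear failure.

FS = 1.81

Resolving the block weight along and normal to the plane and applying the Mohr–Coulomb strength on the joint:
N' = W cosα = 948·cos41.4° = 711.1 kN/m
Driving force T = W sinα = 948·sin41.4° = 626.9 kN/m
Resisting force R = c·L + N'·tanφ = 25·14.6 + 711.1·tan47.3° = 365.0 + 770.6 = 1135.6 kN/m
FS = R / T = 1135.6 / 626.9 = 1.811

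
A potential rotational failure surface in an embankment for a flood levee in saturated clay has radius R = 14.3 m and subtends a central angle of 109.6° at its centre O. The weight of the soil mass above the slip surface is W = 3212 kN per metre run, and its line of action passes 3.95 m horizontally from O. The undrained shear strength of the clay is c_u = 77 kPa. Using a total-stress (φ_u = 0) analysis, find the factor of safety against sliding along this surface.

FS = 2.37

Taking moments about the centre O, the resisting moment is provided by the undrained shear strength acting along the arc:
Arc length L_a = R·θ = 14.3·(109.6°·π/180) = 14.3·1.9129 = 27.35 m
M_R = c_u·L_a·R = 77·27.35·14.3 = 30119.7 kN·m/m
M_D = W·d = 3212·3.95 = 12687.4 kN·m/m
FS = M_R / M_D = 30119.7 / 12687.4 = 2.374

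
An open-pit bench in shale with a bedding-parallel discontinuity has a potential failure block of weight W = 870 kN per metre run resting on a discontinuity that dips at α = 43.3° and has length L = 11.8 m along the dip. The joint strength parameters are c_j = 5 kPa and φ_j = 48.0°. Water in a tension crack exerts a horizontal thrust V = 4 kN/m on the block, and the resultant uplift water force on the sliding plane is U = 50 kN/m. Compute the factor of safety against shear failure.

Resolving the block weight along and normal to the plane and applying the Mohr–Coulomb strength on the joint:
N' = W cosα − U − V sinα = 870·cos43.3° − 50 − 4·sin43.3° = 580.4 kN/m
Driving force T = W sinα + V cosα = 870·sin43.3° + 4·cos43.3° = 599.6 kN/m
Resisting force R = c_j·L + N'·tanφ_j = 5·11.8 + 580.4·tan48.0° = 59.0 + 644.6 = 703.6 kN/m
FS = R / T = 703.6 / 599.6 = 1.174

FS = 1.17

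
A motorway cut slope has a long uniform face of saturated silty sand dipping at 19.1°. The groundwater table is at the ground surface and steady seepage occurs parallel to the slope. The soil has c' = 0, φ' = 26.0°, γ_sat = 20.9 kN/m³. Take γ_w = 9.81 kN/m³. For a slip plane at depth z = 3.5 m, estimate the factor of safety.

FS = 0.75

With seepage parallel to the slope and the water table at the surface, the effective normal stress on the slip plane uses the buoyant unit weight γ' = γ_sat − γ_w while the driving shear stress uses γ_sat:
FS = [c' + γ' z cos²β tanφ'] / [γ_sat z sinβ cosβ]
(For c' = 0 this reduces to FS = (γ'/γ_sat)·tanφ'/tanβ.)
γ' = 20.9 − 9.81 = 11.09 kN/m³
Numerator = 0.0 + 11.09·3.5·cos²19.1°·tan26.0° = 0.0 + 11.09·3.5·0.8929·0.4877 = 16.904 kPa
Denominator = 20.9·3.5·sin19.1°·cos19.1° = 20.9·3.5·0.3272·0.9449 = 22.618 kPa
FS = 16.904 / 22.618 = 0.747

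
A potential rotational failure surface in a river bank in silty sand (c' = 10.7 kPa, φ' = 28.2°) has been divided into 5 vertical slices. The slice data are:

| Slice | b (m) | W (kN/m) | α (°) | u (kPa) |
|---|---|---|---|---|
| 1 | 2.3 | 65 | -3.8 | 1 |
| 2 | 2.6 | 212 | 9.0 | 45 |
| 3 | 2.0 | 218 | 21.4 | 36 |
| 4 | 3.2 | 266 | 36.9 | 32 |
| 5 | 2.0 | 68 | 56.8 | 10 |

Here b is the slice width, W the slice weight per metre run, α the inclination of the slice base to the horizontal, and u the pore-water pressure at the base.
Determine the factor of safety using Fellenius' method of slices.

FS = 1.09

Ordinary method of slices: FS = Σ[c'·Δl_i + (W_i cosα_i − u_i·Δl_i)·tanφ'] / Σ W_i sinα_i, with Δl_i = b_i / cosα_i.
Slice 1: Δl = 2.3/cos(-3.8°) = 2.305 m; N'_1 = 65·cos(-3.8°) − 1·2.305 = 62.6; c'Δl = 24.66; W sinα = -4.3
Slice 2: Δl = 2.6/cos9.0° = 2.632 m; N'_2 = 212·cos9.0° − 45·2.632 = 90.9; c'Δl = 28.17; W sinα = 33.2
Slice 3: Δl = 2.0/cos21.4° = 2.148 m; N'_3 = 218·cos21.4° − 36·2.148 = 125.6; c'Δl = 22.98; W sinα = 79.5
Slice 4: Δl = 3.2/cos36.9° = 4.002 m; N'_4 = 266·cos36.9° − 32·4.002 = 84.7; c'Δl = 42.82; W sinα = 159.7
Slice 5: Δl = 2.0/cos56.8° = 3.653 m; N'_5 = 68·cos56.8° − 10·3.653 = 0.7; c'Δl = 39.08; W sinα = 56.9
Σc'Δl = 157.7 kN/m; ΣN' = 364.5 kN/m; ΣW sinα = 325.0 kN/m
Resisting = 157.7 + 364.5·tan28.2° = 157.7 + 195.4 = 353.2 kN/m
FS = 353.2 / 325.0 = 1.087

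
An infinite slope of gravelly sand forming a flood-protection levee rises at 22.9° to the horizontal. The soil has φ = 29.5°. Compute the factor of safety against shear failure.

FS = 1.34

For a dry cohesionless infinite slope the factor of safety is FS = tanφ / tanβ.
FS = tan29.5° / tan22.9° = 0.5658 / 0.4224 = 1.339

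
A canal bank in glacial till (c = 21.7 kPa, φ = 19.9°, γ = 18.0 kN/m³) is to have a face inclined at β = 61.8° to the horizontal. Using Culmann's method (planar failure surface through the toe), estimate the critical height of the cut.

Culmann's analysis gives the critical failure plane at α_cr = (β + φ)/2 = (61.8 + 19.9)/2 = 40.8°, and the critical height
H_c = (4c/γ) · sinβ cosφ / [1 − cos(β − φ)]
    = (4·21.7/18.0) · sin61.8°·cos19.9° / [1 − cos(41.9°)]
    = 4.822 · 0.8813·0.9403 / [1 − 0.7443]
    = 4.822 · 0.8287 / 0.2557
    = 15.63 m

H_c = 15.63 m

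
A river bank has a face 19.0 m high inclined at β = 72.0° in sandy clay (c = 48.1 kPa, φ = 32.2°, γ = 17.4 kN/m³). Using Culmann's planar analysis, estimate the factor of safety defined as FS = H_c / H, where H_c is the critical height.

H_c = (4c/γ) · sinβ cosφ / [1 − cos(β − φ)]
    = (4·48.1/17.4) · sin72.0°·cos32.2° / [1 − cos39.8°]
    = 11.057 · 0.8048 / 0.2317 = 38.40 m
FS = H_c / H = 38.40 / 19.0 = 2.021

FS = 2.02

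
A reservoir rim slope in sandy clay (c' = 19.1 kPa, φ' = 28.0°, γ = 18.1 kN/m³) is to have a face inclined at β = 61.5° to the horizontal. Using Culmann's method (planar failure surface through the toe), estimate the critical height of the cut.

Culmann's analysis gives the critical failure plane at α_cr = (β + φ')/2 = (61.5 + 28.0)/2 = 44.8°, and the critical height
H_c = (4c'/γ) · sinβ cosφ' / [1 − cos(β − φ')]
    = (4·19.1/18.1) · sin61.5°·cos28.0° / [1 − cos(33.5°)]
    = 4.221 · 0.8788·0.8829 / [1 − 0.8339]
    = 4.221 · 0.7759 / 0.1661
    = 19.72 m

H_c = 19.72 m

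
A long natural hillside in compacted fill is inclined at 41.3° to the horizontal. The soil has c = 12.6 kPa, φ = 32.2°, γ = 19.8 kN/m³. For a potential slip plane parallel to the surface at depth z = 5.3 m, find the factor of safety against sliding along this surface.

For an infinite slope with a slip plane parallel to the surface (no pore pressure): FS = [c + γz cos²β tanφ] / [γz sinβ cosβ].
γz = 19.8·5.3 = 104.94 kN/m²
Numerator = 12.6 + 104.94·cos²41.3°·tan32.2° = 12.6 + 104.94·0.5644·0.6297 = 49.898 kPa
Denominator = 104.94·sin41.3°·cos41.3° = 104.94·0.6600·0.7513 = 52.033 kPa
FS = 49.898 / 52.033 = 0.959

FS = 0.96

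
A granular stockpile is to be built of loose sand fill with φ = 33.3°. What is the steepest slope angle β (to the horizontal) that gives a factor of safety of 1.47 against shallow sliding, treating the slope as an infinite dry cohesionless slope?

For an infinite dry cohesionless slope FS = tanφ/tanβ, so tanβ = tanφ / FS.
tanβ = tan33.3° / 1.47 = 0.6569 / 1.47 = 0.4469
β = arctan(0.4469) = 24.08°

β = 24.1°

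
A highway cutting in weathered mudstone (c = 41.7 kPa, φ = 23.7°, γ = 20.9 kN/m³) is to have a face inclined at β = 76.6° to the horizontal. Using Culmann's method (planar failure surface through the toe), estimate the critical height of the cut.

H_c = 17.92 m

Culmann's analysis gives the critical failure plane at α_cr = (β + φ)/2 = (76.6 + 23.7)/2 = 50.1°, and the critical height
H_c = (4c/γ) · sinβ cosφ / [1 − cos(β − φ)]
    = (4·41.7/20.9) · sin76.6°·cos23.7° / [1 − cos(52.9°)]
    = 7.981 · 0.9728·0.9157 / [1 − 0.6032]
    = 7.981 · 0.8907 / 0.3968
    = 17.92 m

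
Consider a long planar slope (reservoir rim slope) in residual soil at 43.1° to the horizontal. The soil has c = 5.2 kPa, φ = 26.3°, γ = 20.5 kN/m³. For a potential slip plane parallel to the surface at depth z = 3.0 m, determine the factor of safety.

FS = 0.70

For an infinite slope with a slip plane parallel to the surface (no pore pressure): FS = [c + γz cos²β tanφ] / [γz sinβ cosβ].
γz = 20.5·3.0 = 61.50 kN/m²
Numerator = 5.2 + 61.50·cos²43.1°·tan26.3° = 5.2 + 61.50·0.5331·0.4942 = 21.405 kPa
Denominator = 61.50·sin43.1°·cos43.1° = 61.50·0.6833·0.7302 = 30.682 kPa
FS = 21.405 / 30.682 = 0.698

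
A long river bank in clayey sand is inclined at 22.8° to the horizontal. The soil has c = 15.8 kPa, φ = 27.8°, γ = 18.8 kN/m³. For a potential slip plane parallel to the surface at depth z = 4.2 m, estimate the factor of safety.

FS = 1.81

For an infinite slope with a slip plane parallel to the surface (no pore pressure): FS = [c + γz cos²β tanφ] / [γz sinβ cosβ].
γz = 18.8·4.2 = 78.96 kN/m²
Numerator = 15.8 + 78.96·cos²22.8°·tan27.8° = 15.8 + 78.96·0.8498·0.5272 = 51.179 kPa
Denominator = 78.96·sin22.8°·cos22.8° = 78.96·0.3875·0.9219 = 28.207 kPa
FS = 51.179 / 28.207 = 1.814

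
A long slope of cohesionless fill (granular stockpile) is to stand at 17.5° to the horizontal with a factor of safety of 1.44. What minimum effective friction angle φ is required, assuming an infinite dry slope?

FS = tanφ/tanβ ⇒ tanφ = FS · tanβ = 1.44 · tan17.5° = 0.4540
φ = arctan(0.4540) = 24.42°

φ = 24.4°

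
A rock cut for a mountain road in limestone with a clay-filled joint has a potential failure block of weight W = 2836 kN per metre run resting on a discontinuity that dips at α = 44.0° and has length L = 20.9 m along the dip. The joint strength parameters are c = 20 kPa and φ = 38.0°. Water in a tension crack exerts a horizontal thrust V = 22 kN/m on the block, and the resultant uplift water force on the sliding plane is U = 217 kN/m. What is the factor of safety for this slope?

FS = 0.92

Resolving the block weight along and normal to the plane and applying the Mohr–Coulomb strength on the joint:
N' = W cosα − U − V sinα = 2836·cos44.0° − 217 − 22·sin44.0° = 1807.8 kN/m
Driving force T = W sinα + V cosα = 2836·sin44.0° + 22·cos44.0° = 1985.9 kN/m
Resisting force R = c·L + N'·tanφ = 20·20.9 + 1807.8·tan38.0° = 418.0 + 1412.4 = 1830.4 kN/m
FS = R / T = 1830.4 / 1985.9 = 0.922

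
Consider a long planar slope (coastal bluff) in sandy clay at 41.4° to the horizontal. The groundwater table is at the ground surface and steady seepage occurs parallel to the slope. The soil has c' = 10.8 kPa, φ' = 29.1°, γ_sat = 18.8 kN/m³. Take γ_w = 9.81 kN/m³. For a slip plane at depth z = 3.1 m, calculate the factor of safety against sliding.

FS = 0.68

With seepage parallel to the slope and the water table at the surface, the effective normal stress on the slip plane uses the buoyant unit weight γ' = γ_sat − γ_w while the driving shear stress uses γ_sat:
FS = [c' + γ' z cos²β tanφ'] / [γ_sat z sinβ cosβ]
γ' = 18.8 − 9.81 = 8.99 kN/m³
Numerator = 10.8 + 8.99·3.1·cos²41.4°·tan29.1° = 10.8 + 8.99·3.1·0.5627·0.5566 = 19.528 kPa
Denominator = 18.8·3.1·sin41.4°·cos41.4° = 18.8·3.1·0.6613·0.7501 = 28.910 kPa
FS = 19.528 / 28.910 = 0.675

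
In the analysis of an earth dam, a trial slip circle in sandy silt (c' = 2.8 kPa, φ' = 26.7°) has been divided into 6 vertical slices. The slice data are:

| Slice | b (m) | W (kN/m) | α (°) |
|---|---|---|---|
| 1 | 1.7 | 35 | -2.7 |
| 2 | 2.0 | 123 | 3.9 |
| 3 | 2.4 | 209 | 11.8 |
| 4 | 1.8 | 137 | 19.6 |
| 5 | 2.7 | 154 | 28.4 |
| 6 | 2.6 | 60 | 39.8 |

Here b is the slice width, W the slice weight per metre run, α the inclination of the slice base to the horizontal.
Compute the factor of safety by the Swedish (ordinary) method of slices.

Ordinary method of slices: FS = Σ[c'·Δl_i + (W_i cosα_i)·tanφ'] / Σ W_i sinα_i, with Δl_i = b_i / cosα_i.
Slice 1: Δl = 1.7/cos(-2.7°) = 1.702 m; N'_1 = 35·cos(-2.7°) = 35.0; c'Δl = 4.77; W sinα = -1.6
Slice 2: Δl = 2.0/cos3.9° = 2.005 m; N'_2 = 123·cos3.9° = 122.7; c'Δl = 5.61; W sinα = 8.4
Slice 3: Δl = 2.4/cos11.8° = 2.452 m; N'_3 = 209·cos11.8° = 204.6; c'Δl = 6.87; W sinα = 42.7
Slice 4: Δl = 1.8/cos19.6° = 1.911 m; N'_4 = 137·cos19.6° = 129.1; c'Δl = 5.35; W sinα = 46.0
Slice 5: Δl = 2.7/cos28.4° = 3.069 m; N'_5 = 154·cos28.4° = 135.5; c'Δl = 8.59; W sinα = 73.2
Slice 6: Δl = 2.6/cos39.8° = 3.384 m; N'_6 = 60·cos39.8° = 46.1; c'Δl = 9.48; W sinα = 38.4
Σc'Δl = 40.7 kN/m; ΣN' = 672.9 kN/m; ΣW sinα = 207.1 kN/m
Resisting = 40.7 + 672.9·tan26.7° = 40.7 + 338.4 = 379.1 kN/m
FS = 379.1 / 207.1 = 1.831

FS = 1.83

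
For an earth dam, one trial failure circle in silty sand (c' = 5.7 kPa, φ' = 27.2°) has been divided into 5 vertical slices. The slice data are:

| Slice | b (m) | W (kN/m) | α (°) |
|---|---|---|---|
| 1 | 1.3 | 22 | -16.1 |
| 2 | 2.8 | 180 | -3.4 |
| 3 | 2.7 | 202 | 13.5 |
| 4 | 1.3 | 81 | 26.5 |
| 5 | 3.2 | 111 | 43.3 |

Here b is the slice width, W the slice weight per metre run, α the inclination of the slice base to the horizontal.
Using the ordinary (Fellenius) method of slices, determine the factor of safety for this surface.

FS = 2.49

Ordinary method of slices: FS = Σ[c'·Δl_i + (W_i cosα_i)·tanφ'] / Σ W_i sinα_i, with Δl_i = b_i / cosα_i.
Slice 1: Δl = 1.3/cos(-16.1°) = 1.353 m; N'_1 = 22·cos(-16.1°) = 21.1; c'Δl = 7.71; W sinα = -6.1
Slice 2: Δl = 2.8/cos(-3.4°) = 2.805 m; N'_2 = 180·cos(-3.4°) = 179.7; c'Δl = 15.99; W sinα = -10.7
Slice 3: Δl = 2.7/cos13.5° = 2.777 m; N'_3 = 202·cos13.5° = 196.4; c'Δl = 15.83; W sinα = 47.2
Slice 4: Δl = 1.3/cos26.5° = 1.453 m; N'_4 = 81·cos26.5° = 72.5; c'Δl = 8.28; W sinα = 36.1
Slice 5: Δl = 3.2/cos43.3° = 4.397 m; N'_5 = 111·cos43.3° = 80.8; c'Δl = 25.06; W sinα = 76.1
Σc'Δl = 72.9 kN/m; ΣN' = 550.5 kN/m; ΣW sinα = 142.6 kN/m
Resisting = 72.9 + 550.5·tan27.2° = 72.9 + 282.9 = 355.8 kN/m
FS = 355.8 / 142.6 = 2.494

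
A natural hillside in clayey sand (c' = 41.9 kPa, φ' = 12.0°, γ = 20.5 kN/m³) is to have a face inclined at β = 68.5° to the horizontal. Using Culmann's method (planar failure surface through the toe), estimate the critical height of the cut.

H_c = 16.61 m

Culmann's analysis gives the critical failure plane at α_cr = (β + φ')/2 = (68.5 + 12.0)/2 = 40.2°, and the critical height
H_c = (4c'/γ) · sinβ cosφ' / [1 − cos(β − φ')]
    = (4·41.9/20.5) · sin68.5°·cos12.0° / [1 − cos(56.5°)]
    = 8.176 · 0.9304·0.9781 / [1 − 0.5519]
    = 8.176 · 0.9101 / 0.4481
    = 16.61 m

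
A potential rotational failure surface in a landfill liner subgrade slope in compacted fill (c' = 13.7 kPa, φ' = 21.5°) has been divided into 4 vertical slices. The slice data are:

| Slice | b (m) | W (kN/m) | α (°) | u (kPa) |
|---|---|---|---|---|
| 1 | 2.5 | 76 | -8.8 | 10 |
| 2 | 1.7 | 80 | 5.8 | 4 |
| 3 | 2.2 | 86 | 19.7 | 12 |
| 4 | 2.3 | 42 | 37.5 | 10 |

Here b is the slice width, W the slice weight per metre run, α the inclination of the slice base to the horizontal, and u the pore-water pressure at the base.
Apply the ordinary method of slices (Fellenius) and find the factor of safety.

FS = 3.93

Ordinary method of slices: FS = Σ[c'·Δl_i + (W_i cosα_i − u_i·Δl_i)·tanφ'] / Σ W_i sinα_i, with Δl_i = b_i / cosα_i.
Slice 1: Δl = 2.5/cos(-8.8°) = 2.530 m; N'_1 = 76·cos(-8.8°) − 10·2.530 = 49.8; c'Δl = 34.66; W sinα = -11.6
Slice 2: Δl = 1.7/cos5.8° = 1.709 m; N'_2 = 80·cos5.8° − 4·1.709 = 72.8; c'Δl = 23.41; W sinα = 8.1
Slice 3: Δl = 2.2/cos19.7° = 2.337 m; N'_3 = 86·cos19.7° − 12·2.337 = 52.9; c'Δl = 32.01; W sinα = 29.0
Slice 4: Δl = 2.3/cos37.5° = 2.899 m; N'_4 = 42·cos37.5° − 10·2.899 = 4.3; c'Δl = 39.72; W sinα = 25.6
Σc'Δl = 129.8 kN/m; ΣN' = 179.8 kN/m; ΣW sinα = 51.0 kN/m
Resisting = 129.8 + 179.8·tan21.5° = 129.8 + 70.8 = 200.6 kN/m
FS = 200.6 / 51.0 = 3.933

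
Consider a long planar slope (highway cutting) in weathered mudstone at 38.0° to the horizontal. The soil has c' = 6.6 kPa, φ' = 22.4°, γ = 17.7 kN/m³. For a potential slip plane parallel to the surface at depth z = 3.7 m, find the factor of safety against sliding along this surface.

FS = 0.74

For an infinite slope with a slip plane parallel to the surface (no pore pressure): FS = [c' + γz cos²β tanφ'] / [γz sinβ cosβ].
γz = 17.7·3.7 = 65.49 kN/m²
Numerator = 6.6 + 65.49·cos²38.0°·tan22.4° = 6.6 + 65.49·0.6210·0.4122 = 23.362 kPa
Denominator = 65.49·sin38.0°·cos38.0° = 65.49·0.6157·0.7880 = 31.772 kPa
FS = 23.362 / 31.772 = 0.735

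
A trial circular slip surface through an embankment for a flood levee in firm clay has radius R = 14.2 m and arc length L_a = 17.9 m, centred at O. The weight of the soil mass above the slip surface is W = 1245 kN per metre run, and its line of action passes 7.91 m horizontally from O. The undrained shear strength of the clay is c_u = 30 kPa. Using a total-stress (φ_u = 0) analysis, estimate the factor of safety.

FS = 0.77

Taking moments about the centre O, the resisting moment is provided by the undrained shear strength acting along the arc:
M_R = c_u·L_a·R = 30·17.90·14.2 = 7625.4 kN·m/m
M_D = W·d = 1245·7.91 = 9848.0 kN·m/m
FS = M_R / M_D = 7625.4 / 9848.0 = 0.774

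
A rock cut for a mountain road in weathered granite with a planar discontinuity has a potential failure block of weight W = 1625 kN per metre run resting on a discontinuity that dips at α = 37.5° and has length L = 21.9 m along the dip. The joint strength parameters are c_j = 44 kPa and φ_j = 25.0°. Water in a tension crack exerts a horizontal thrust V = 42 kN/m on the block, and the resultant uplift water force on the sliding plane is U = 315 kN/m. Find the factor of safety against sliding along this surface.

Resolving the block weight along and normal to the plane and applying the Mohr–Coulomb strength on the joint:
N' = W cosα − U − V sinα = 1625·cos37.5° − 315 − 42·sin37.5° = 948.6 kN/m
Driving force T = W sinα + V cosα = 1625·sin37.5° + 42·cos37.5° = 1022.6 kN/m
Resisting force R = c_j·L + N'·tanφ_j = 44·21.9 + 948.6·tan25.0° = 963.6 + 442.4 = 1406.0 kN/m
FS = R / T = 1406.0 / 1022.6 = 1.375

FS = 1.37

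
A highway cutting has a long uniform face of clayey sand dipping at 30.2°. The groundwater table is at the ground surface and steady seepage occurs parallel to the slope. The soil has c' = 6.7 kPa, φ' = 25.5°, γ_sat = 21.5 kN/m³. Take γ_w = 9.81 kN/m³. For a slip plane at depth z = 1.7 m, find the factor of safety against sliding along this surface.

With seepage parallel to the slope and the water table at the surface, the effective normal stress on the slip plane uses the buoyant unit weight γ' = γ_sat − γ_w while the driving shear stress uses γ_sat:
FS = [c' + γ' z cos²β tanφ'] / [γ_sat z sinβ cosβ]
γ' = 21.5 − 9.81 = 11.69 kN/m³
Numerator = 6.7 + 11.69·1.7·cos²30.2°·tan25.5° = 6.7 + 11.69·1.7·0.7470·0.4770 = 13.780 kPa
Denominator = 21.5·1.7·sin30.2°·cos30.2° = 21.5·1.7·0.5030·0.8643 = 15.890 kPa
FS = 13.780 / 15.890 = 0.867

FS = 0.87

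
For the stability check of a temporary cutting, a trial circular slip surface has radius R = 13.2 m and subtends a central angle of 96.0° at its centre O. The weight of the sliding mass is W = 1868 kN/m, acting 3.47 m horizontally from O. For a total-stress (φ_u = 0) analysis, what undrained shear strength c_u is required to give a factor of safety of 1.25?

FS = c_u·L_a·R / (W·d), so c_u = FS·W·d / (L_a·R).
Arc length L_a = R·θ = 13.2·(96.0°·π/180) = 13.2·1.6755 = 22.12 m
c_u = 1.25·1868·3.47 / (22.12·13.2) = 8102.5 / 291.94 = 27.75 kPa

c_u = 27.8 kPa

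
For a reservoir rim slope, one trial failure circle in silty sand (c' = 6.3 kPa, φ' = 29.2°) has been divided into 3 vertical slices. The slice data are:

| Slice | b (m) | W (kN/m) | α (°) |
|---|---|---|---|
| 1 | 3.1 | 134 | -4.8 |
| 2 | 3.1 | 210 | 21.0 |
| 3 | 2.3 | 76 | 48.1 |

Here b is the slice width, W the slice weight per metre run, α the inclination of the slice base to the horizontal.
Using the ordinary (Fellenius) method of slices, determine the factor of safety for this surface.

Ordinary method of slices: FS = Σ[c'·Δl_i + (W_i cosα_i)·tanφ'] / Σ W_i sinα_i, with Δl_i = b_i / cosα_i.
Slice 1: Δl = 3.1/cos(-4.8°) = 3.111 m; N'_1 = 134·cos(-4.8°) = 133.5; c'Δl = 19.60; W sinα = -11.2
Slice 2: Δl = 3.1/cos21.0° = 3.321 m; N'_2 = 210·cos21.0° = 196.1; c'Δl = 20.92; W sinα = 75.3
Slice 3: Δl = 2.3/cos48.1° = 3.444 m; N'_3 = 76·cos48.1° = 50.8; c'Δl = 21.70; W sinα = 56.6
Σc'Δl = 62.2 kN/m; ΣN' = 380.3 kN/m; ΣW sinα = 120.6 kN/m
Resisting = 62.2 + 380.3·tan29.2° = 62.2 + 212.6 = 274.8 kN/m
FS = 274.8 / 120.6 = 2.278

FS = 2.28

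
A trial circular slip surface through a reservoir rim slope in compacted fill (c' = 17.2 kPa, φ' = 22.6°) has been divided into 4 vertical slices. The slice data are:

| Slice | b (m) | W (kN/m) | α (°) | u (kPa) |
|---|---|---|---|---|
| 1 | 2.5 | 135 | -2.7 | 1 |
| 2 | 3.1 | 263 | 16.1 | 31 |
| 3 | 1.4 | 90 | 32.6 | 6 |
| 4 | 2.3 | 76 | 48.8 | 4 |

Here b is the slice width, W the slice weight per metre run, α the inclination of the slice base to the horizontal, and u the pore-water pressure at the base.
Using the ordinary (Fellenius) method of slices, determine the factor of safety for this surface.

Ordinary method of slices: FS = Σ[c'·Δl_i + (W_i cosα_i − u_i·Δl_i)·tanφ'] / Σ W_i sinα_i, with Δl_i = b_i / cosα_i.
Slice 1: Δl = 2.5/cos(-2.7°) = 2.503 m; N'_1 = 135·cos(-2.7°) − 1·2.503 = 132.3; c'Δl = 43.05; W sinα = -6.4
Slice 2: Δl = 3.1/cos16.1° = 3.227 m; N'_2 = 263·cos16.1° − 31·3.227 = 152.7; c'Δl = 55.50; W sinα = 72.9
Slice 3: Δl = 1.4/cos32.6° = 1.662 m; N'_3 = 90·cos32.6° − 6·1.662 = 65.8; c'Δl = 28.58; W sinα = 48.5
Slice 4: Δl = 2.3/cos48.8° = 3.492 m; N'_4 = 76·cos48.8° − 4·3.492 = 36.1; c'Δl = 60.06; W sinα = 57.2
Σc'Δl = 187.2 kN/m; ΣN' = 387.0 kN/m; ΣW sinα = 172.2 kN/m
Resisting = 187.2 + 387.0·tan22.6° = 187.2 + 161.1 = 348.3 kN/m
FS = 348.3 / 172.2 = 2.022

FS = 2.02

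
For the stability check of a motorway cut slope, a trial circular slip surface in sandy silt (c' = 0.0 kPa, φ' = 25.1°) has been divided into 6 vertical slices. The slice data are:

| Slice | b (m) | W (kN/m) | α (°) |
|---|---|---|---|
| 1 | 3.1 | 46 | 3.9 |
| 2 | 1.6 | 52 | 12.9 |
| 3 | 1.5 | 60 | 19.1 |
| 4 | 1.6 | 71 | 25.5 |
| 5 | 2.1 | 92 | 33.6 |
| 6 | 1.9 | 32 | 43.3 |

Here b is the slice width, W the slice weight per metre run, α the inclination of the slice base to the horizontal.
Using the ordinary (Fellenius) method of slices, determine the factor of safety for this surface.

FS = 1.08

Ordinary method of slices: FS = Σ[c'·Δl_i + (W_i cosα_i)·tanφ'] / Σ W_i sinα_i, with Δl_i = b_i / cosα_i.
Slice 1: Δl = 3.1/cos3.9° = 3.107 m; N'_1 = 46·cos3.9° = 45.9; c'Δl = 0.00; W sinα = 3.1
Slice 2: Δl = 1.6/cos12.9° = 1.641 m; N'_2 = 52·cos12.9° = 50.7; c'Δl = 0.00; W sinα = 11.6
Slice 3: Δl = 1.5/cos19.1° = 1.587 m; N'_3 = 60·cos19.1° = 56.7; c'Δl = 0.00; W sinα = 19.6
Slice 4: Δl = 1.6/cos25.5° = 1.773 m; N'_4 = 71·cos25.5° = 64.1; c'Δl = 0.00; W sinα = 30.6
Slice 5: Δl = 2.1/cos33.6° = 2.521 m; N'_5 = 92·cos33.6° = 76.6; c'Δl = 0.00; W sinα = 50.9
Slice 6: Δl = 1.9/cos43.3° = 2.611 m; N'_6 = 32·cos43.3° = 23.3; c'Δl = 0.00; W sinα = 21.9
Σc'Δl = 0.0 kN/m; ΣN' = 317.3 kN/m; ΣW sinα = 137.8 kN/m
Resisting = 0.0 + 317.3·tan25.1° = 0.0 + 148.6 = 148.6 kN/m
FS = 148.6 / 137.8 = 1.079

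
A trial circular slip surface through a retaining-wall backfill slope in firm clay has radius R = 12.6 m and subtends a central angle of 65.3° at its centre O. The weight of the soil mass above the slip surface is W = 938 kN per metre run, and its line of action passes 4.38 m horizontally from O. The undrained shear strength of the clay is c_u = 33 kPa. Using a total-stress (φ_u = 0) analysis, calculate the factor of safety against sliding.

FS = 1.45

Taking moments about the centre O, the resisting moment is provided by the undrained shear strength acting along the arc:
Arc length L_a = R·θ = 12.6·(65.3°·π/180) = 12.6·1.1397 = 14.36 m
M_R = c_u·L_a·R = 33·14.36·12.6 = 5971.0 kN·m/m
M_D = W·d = 938·4.38 = 4108.4 kN·m/m
FS = M_R / M_D = 5971.0 / 4108.4 = 1.453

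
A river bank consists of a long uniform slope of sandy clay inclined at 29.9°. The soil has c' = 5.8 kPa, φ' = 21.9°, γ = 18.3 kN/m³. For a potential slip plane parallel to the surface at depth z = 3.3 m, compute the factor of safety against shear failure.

For an infinite slope with a slip plane parallel to the surface (no pore pressure): FS = [c' + γz cos²β tanφ'] / [γz sinβ cosβ].
γz = 18.3·3.3 = 60.39 kN/m²
Numerator = 5.8 + 60.39·cos²29.9°·tan21.9° = 5.8 + 60.39·0.7515·0.4020 = 24.044 kPa
Denominator = 60.39·sin29.9°·cos29.9° = 60.39·0.4985·0.8669 = 26.097 kPa
FS = 24.044 / 26.097 = 0.921

FS = 0.92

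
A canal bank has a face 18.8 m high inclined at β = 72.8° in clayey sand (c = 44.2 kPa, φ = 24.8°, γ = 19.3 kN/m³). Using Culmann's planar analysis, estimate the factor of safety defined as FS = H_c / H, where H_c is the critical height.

FS = 1.28

H_c = (4c/γ) · sinβ cosφ / [1 − cos(β − φ)]
    = (4·44.2/19.3) · sin72.8°·cos24.8° / [1 − cos48.0°]
    = 9.161 · 0.8672 / 0.3309 = 24.01 m
FS = H_c / H = 24.01 / 18.8 = 1.277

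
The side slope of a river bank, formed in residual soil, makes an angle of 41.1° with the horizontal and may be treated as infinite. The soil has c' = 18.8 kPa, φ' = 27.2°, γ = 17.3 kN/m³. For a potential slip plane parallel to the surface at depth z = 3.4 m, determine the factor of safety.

FS = 1.23

For an infinite slope with a slip plane parallel to the surface (no pore pressure): FS = [c' + γz cos²β tanφ'] / [γz sinβ cosβ].
γz = 17.3·3.4 = 58.82 kN/m²
Numerator = 18.8 + 58.82·cos²41.1°·tan27.2° = 18.8 + 58.82·0.5679·0.5139 = 35.966 kPa
Denominator = 58.82·sin41.1°·cos41.1° = 58.82·0.6574·0.7536 = 29.138 kPa
FS = 35.966 / 29.138 = 1.234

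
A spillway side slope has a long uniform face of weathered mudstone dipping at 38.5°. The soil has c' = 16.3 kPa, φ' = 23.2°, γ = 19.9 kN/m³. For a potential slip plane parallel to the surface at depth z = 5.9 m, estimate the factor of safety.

For an infinite slope with a slip plane parallel to the surface (no pore pressure): FS = [c' + γz cos²β tanφ'] / [γz sinβ cosβ].
γz = 19.9·5.9 = 117.41 kN/m²
Numerator = 16.3 + 117.41·cos²38.5°·tan23.2° = 16.3 + 117.41·0.6125·0.4286 = 47.121 kPa
Denominator = 117.41·sin38.5°·cos38.5° = 117.41·0.6225·0.7826 = 57.200 kPa
FS = 47.121 / 57.200 = 0.824

FS = 0.82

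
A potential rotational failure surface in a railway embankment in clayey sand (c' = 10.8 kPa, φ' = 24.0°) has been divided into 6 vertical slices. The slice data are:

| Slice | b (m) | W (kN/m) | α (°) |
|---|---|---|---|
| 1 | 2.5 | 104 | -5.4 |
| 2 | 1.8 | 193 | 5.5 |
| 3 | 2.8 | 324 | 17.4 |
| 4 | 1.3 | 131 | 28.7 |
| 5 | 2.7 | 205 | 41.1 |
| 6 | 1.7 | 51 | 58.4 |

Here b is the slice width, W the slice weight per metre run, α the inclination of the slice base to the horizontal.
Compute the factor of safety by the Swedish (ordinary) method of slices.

Ordinary method of slices: FS = Σ[c'·Δl_i + (W_i cosα_i)·tanφ'] / Σ W_i sinα_i, with Δl_i = b_i / cosα_i.
Slice 1: Δl = 2.5/cos(-5.4°) = 2.511 m; N'_1 = 104·cos(-5.4°) = 103.5; c'Δl = 27.12; W sinα = -9.8
Slice 2: Δl = 1.8/cos5.5° = 1.808 m; N'_2 = 193·cos5.5° = 192.1; c'Δl = 19.53; W sinα = 18.5
Slice 3: Δl = 2.8/cos17.4° = 2.934 m; N'_3 = 324·cos17.4° = 309.2; c'Δl = 31.69; W sinα = 96.9
Slice 4: Δl = 1.3/cos28.7° = 1.482 m; N'_4 = 131·cos28.7° = 114.9; c'Δl = 16.01; W sinα = 62.9
Slice 5: Δl = 2.7/cos41.1° = 3.583 m; N'_5 = 205·cos41.1° = 154.5; c'Δl = 38.70; W sinα = 134.8
Slice 6: Δl = 1.7/cos58.4° = 3.244 m; N'_6 = 51·cos58.4° = 26.7; c'Δl = 35.04; W sinα = 43.4
Σc'Δl = 168.1 kN/m; ΣN' = 900.9 kN/m; ΣW sinα = 346.7 kN/m
Resisting = 168.1 + 900.9·tan24.0° = 168.1 + 401.1 = 569.2 kN/m
FS = 569.2 / 346.7 = 1.642

FS = 1.64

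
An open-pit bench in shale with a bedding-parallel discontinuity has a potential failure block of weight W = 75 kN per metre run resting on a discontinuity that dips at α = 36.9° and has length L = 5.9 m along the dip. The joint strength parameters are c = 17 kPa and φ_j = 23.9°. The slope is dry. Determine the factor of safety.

FS = 2.82

Resolving the block weight along and normal to the plane and applying the Mohr–Coulomb strength on the joint:
N' = W cosα = 75·cos36.9° = 60.0 kN/m
Driving force T = W sinα = 75·sin36.9° = 45.0 kN/m
Resisting force R = c·L + N'·tanφ_j = 17·5.9 + 60.0·tan23.9° = 100.3 + 26.6 = 126.9 kN/m
FS = R / T = 126.9 / 45.0 = 2.818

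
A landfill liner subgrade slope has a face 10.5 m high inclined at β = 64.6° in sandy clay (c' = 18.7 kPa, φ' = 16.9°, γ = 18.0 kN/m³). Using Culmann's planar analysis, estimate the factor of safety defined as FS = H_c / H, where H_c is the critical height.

H_c = (4c'/γ) · sinβ cosφ' / [1 − cos(β − φ')]
    = (4·18.7/18.0) · sin64.6°·cos16.9° / [1 − cos47.7°]
    = 4.156 · 0.8643 / 0.3270 = 10.98 m
FS = H_c / H = 10.98 / 10.5 = 1.046

FS = 1.05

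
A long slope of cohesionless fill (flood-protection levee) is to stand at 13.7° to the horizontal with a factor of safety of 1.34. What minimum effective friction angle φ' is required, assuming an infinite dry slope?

φ' = 18.1°

FS = tanφ'/tanβ ⇒ tanφ' = FS · tanβ = 1.34 · tan13.7° = 0.3267
φ' = arctan(0.3267) = 18.09°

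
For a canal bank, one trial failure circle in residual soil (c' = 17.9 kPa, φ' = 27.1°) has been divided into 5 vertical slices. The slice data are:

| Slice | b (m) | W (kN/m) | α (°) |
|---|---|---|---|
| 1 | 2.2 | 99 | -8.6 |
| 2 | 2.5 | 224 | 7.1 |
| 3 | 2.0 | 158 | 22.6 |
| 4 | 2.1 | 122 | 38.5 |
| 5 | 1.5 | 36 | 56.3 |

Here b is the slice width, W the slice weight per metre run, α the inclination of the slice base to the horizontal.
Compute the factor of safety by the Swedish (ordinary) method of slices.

Ordinary method of slices: FS = Σ[c'·Δl_i + (W_i cosα_i)·tanφ'] / Σ W_i sinα_i, with Δl_i = b_i / cosα_i.
Slice 1: Δl = 2.2/cos(-8.6°) = 2.225 m; N'_1 = 99·cos(-8.6°) = 97.9; c'Δl = 39.83; W sinα = -14.8
Slice 2: Δl = 2.5/cos7.1° = 2.519 m; N'_2 = 224·cos7.1° = 222.3; c'Δl = 45.10; W sinα = 27.7
Slice 3: Δl = 2.0/cos22.6° = 2.166 m; N'_3 = 158·cos22.6° = 145.9; c'Δl = 38.78; W sinα = 60.7
Slice 4: Δl = 2.1/cos38.5° = 2.683 m; N'_4 = 122·cos38.5° = 95.5; c'Δl = 48.03; W sinα = 75.9
Slice 5: Δl = 1.5/cos56.3° = 2.703 m; N'_5 = 36·cos56.3° = 20.0; c'Δl = 48.39; W sinα = 30.0
Σc'Δl = 220.1 kN/m; ΣN' = 581.5 kN/m; ΣW sinα = 179.5 kN/m
Resisting = 220.1 + 581.5·tan27.1° = 220.1 + 297.6 = 517.7 kN/m
FS = 517.7 / 179.5 = 2.884

FS = 2.88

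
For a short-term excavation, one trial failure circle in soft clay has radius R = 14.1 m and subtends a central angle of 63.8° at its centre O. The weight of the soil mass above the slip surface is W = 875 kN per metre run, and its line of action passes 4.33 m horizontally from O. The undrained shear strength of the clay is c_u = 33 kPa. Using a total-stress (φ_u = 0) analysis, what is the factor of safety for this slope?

Taking moments about the centre O, the resisting moment is provided by the undrained shear strength acting along the arc:
Arc length L_a = R·θ = 14.1·(63.8°·π/180) = 14.1·1.1135 = 15.70 m
M_R = c_u·L_a·R = 33·15.70·14.1 = 7305.5 kN·m/m
M_D = W·d = 875·4.33 = 3788.8 kN·m/m
FS = M_R / M_D = 7305.5 / 3788.8 = 1.928

FS = 1.93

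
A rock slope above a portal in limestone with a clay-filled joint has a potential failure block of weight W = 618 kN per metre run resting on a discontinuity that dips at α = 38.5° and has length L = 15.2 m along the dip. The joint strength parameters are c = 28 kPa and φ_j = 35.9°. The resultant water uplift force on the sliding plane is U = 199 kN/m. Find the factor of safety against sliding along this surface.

Resolving the block weight along and normal to the plane and applying the Mohr–Coulomb strength on the joint:
N' = W cosα − U = 618·cos38.5° − 199 = 284.7 kN/m
Driving force T = W sinα = 618·sin38.5° = 384.7 kN/m
Resisting force R = c·L + N'·tanφ_j = 28·15.2 + 284.7·tan35.9° = 425.6 + 206.1 = 631.7 kN/m
FS = R / T = 631.7 / 384.7 = 1.642

FS = 1.64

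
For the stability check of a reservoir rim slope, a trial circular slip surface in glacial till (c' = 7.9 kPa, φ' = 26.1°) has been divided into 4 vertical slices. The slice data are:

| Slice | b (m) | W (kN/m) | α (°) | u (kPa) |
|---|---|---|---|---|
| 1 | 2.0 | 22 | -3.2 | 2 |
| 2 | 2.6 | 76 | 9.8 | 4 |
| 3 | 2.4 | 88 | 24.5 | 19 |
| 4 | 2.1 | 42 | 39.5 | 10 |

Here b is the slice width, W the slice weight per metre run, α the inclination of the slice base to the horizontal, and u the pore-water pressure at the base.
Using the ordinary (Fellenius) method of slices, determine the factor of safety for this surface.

Ordinary method of slices: FS = Σ[c'·Δl_i + (W_i cosα_i − u_i·Δl_i)·tanφ'] / Σ W_i sinα_i, with Δl_i = b_i / cosα_i.
Slice 1: Δl = 2.0/cos(-3.2°) = 2.003 m; N'_1 = 22·cos(-3.2°) − 2·2.003 = 18.0; c'Δl = 15.82; W sinα = -1.2
Slice 2: Δl = 2.6/cos9.8° = 2.639 m; N'_2 = 76·cos9.8° − 4·2.639 = 64.3; c'Δl = 20.84; W sinα = 12.9
Slice 3: Δl = 2.4/cos24.5° = 2.637 m; N'_3 = 88·cos24.5° − 19·2.637 = 30.0; c'Δl = 20.84; W sinα = 36.5
Slice 4: Δl = 2.1/cos39.5° = 2.722 m; N'_4 = 42·cos39.5° − 10·2.722 = 5.2; c'Δl = 21.50; W sinα = 26.7
Σc'Δl = 79.0 kN/m; ΣN' = 117.5 kN/m; ΣW sinα = 74.9 kN/m
Resisting = 79.0 + 117.5·tan26.1° = 79.0 + 57.5 = 136.5 kN/m
FS = 136.5 / 74.9 = 1.823

FS = 1.82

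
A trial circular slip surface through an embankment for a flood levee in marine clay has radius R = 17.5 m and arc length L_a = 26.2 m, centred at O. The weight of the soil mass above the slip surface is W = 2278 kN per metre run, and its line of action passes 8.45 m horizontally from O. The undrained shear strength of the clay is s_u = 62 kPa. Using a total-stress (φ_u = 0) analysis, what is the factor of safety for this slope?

FS = 1.48

Taking moments about the centre O, the resisting moment is provided by the undrained shear strength acting along the arc:
M_R = s_u·L_a·R = 62·26.20·17.5 = 28427.0 kN·m/m
M_D = W·d = 2278·8.45 = 19249.1 kN·m/m
FS = M_R / M_D = 28427.0 / 19249.1 = 1.477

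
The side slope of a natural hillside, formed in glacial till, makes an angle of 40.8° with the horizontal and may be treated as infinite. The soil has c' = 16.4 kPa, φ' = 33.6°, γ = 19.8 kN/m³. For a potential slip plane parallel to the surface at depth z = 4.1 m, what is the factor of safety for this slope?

FS = 1.18

For an infinite slope with a slip plane parallel to the surface (no pore pressure): FS = [c' + γz cos²β tanφ'] / [γz sinβ cosβ].
γz = 19.8·4.1 = 81.18 kN/m²
Numerator = 16.4 + 81.18·cos²40.8°·tan33.6° = 16.4 + 81.18·0.5730·0.6644 = 47.307 kPa
Denominator = 81.18·sin40.8°·cos40.8° = 81.18·0.6534·0.7570 = 40.155 kPa
FS = 47.307 / 40.155 = 1.178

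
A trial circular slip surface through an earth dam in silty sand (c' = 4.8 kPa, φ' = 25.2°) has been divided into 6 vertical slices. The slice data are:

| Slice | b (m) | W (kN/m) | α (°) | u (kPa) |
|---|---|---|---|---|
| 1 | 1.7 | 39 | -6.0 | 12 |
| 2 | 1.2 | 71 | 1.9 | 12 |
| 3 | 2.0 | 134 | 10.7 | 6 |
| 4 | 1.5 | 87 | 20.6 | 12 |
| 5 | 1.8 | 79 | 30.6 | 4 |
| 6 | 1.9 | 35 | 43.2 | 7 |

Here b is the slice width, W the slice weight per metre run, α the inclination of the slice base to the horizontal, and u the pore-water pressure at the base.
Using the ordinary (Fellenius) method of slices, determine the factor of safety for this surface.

FS = 1.75

Ordinary method of slices: FS = Σ[c'·Δl_i + (W_i cosα_i − u_i·Δl_i)·tanφ'] / Σ W_i sinα_i, with Δl_i = b_i / cosα_i.
Slice 1: Δl = 1.7/cos(-6.0°) = 1.709 m; N'_1 = 39·cos(-6.0°) − 12·1.709 = 18.3; c'Δl = 8.20; W sinα = -4.1
Slice 2: Δl = 1.2/cos1.9° = 1.201 m; N'_2 = 71·cos1.9° − 12·1.201 = 56.6; c'Δl = 5.76; W sinα = 2.4
Slice 3: Δl = 2.0/cos10.7° = 2.035 m; N'_3 = 134·cos10.7° − 6·2.035 = 119.5; c'Δl = 9.77; W sinα = 24.9
Slice 4: Δl = 1.5/cos20.6° = 1.602 m; N'_4 = 87·cos20.6° − 12·1.602 = 62.2; c'Δl = 7.69; W sinα = 30.6
Slice 5: Δl = 1.8/cos30.6° = 2.091 m; N'_5 = 79·cos30.6° − 4·2.091 = 59.6; c'Δl = 10.04; W sinα = 40.2
Slice 6: Δl = 1.9/cos43.2° = 2.606 m; N'_6 = 35·cos43.2° − 7·2.606 = 7.3; c'Δl = 12.51; W sinα = 24.0
Σc'Δl = 54.0 kN/m; ΣN' = 323.4 kN/m; ΣW sinα = 117.9 kN/m
Resisting = 54.0 + 323.4·tan25.2° = 54.0 + 152.2 = 206.2 kN/m
FS = 206.2 / 117.9 = 1.748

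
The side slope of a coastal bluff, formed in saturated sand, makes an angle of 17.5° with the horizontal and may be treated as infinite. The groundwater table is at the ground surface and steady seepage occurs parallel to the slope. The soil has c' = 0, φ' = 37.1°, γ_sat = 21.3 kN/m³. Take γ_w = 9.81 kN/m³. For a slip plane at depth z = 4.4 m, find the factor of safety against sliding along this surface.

FS = 1.29

With seepage parallel to the slope and the water table at the surface, the effective normal stress on the slip plane uses the buoyant unit weight γ' = γ_sat − γ_w while the driving shear stress uses γ_sat:
FS = [c' + γ' z cos²β tanφ'] / [γ_sat z sinβ cosβ]
(For c' = 0 this reduces to FS = (γ'/γ_sat)·tanφ'/tanβ.)
γ' = 21.3 − 9.81 = 11.49 kN/m³
Numerator = 0.0 + 11.49·4.4·cos²17.5°·tan37.1° = 0.0 + 11.49·4.4·0.9096·0.7563 = 34.778 kPa
Denominator = 21.3·4.4·sin17.5°·cos17.5° = 21.3·4.4·0.3007·0.9537 = 26.878 kPa
FS = 34.778 / 26.878 = 1.294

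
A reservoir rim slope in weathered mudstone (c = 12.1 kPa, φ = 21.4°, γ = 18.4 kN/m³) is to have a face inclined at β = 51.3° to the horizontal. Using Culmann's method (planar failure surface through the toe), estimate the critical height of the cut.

H_c = 14.36 m

Culmann's analysis gives the critical failure plane at α_cr = (β + φ)/2 = (51.3 + 21.4)/2 = 36.3°, and the critical height
H_c = (4c/γ) · sinβ cosφ / [1 − cos(β − φ)]
    = (4·12.1/18.4) · sin51.3°·cos21.4° / [1 − cos(29.9°)]
    = 2.630 · 0.7804·0.9311 / [1 − 0.8669]
    = 2.630 · 0.7266 / 0.1331
    = 14.36 m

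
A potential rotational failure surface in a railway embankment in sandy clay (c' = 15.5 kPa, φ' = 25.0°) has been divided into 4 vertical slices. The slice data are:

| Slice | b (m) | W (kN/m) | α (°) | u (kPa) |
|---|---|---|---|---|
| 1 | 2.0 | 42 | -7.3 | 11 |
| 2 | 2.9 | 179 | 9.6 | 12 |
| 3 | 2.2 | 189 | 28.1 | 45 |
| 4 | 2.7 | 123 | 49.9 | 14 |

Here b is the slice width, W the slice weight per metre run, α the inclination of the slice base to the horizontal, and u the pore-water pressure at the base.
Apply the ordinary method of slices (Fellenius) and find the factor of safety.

Ordinary method of slices: FS = Σ[c'·Δl_i + (W_i cosα_i − u_i·Δl_i)·tanφ'] / Σ W_i sinα_i, with Δl_i = b_i / cosα_i.
Slice 1: Δl = 2.0/cos(-7.3°) = 2.016 m; N'_1 = 42·cos(-7.3°) − 11·2.016 = 19.5; c'Δl = 31.25; W sinα = -5.3
Slice 2: Δl = 2.9/cos9.6° = 2.941 m; N'_2 = 179·cos9.6° − 12·2.941 = 141.2; c'Δl = 45.59; W sinα = 29.9
Slice 3: Δl = 2.2/cos28.1° = 2.494 m; N'_3 = 189·cos28.1° − 45·2.494 = 54.5; c'Δl = 38.66; W sinα = 89.0
Slice 4: Δl = 2.7/cos49.9° = 4.192 m; N'_4 = 123·cos49.9° − 14·4.192 = 20.5; c'Δl = 64.97; W sinα = 94.1
Σc'Δl = 180.5 kN/m; ΣN' = 235.7 kN/m; ΣW sinα = 207.6 kN/m
Resisting = 180.5 + 235.7·tan25.0° = 180.5 + 109.9 = 290.4 kN/m
FS = 290.4 / 207.6 = 1.399

FS = 1.40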